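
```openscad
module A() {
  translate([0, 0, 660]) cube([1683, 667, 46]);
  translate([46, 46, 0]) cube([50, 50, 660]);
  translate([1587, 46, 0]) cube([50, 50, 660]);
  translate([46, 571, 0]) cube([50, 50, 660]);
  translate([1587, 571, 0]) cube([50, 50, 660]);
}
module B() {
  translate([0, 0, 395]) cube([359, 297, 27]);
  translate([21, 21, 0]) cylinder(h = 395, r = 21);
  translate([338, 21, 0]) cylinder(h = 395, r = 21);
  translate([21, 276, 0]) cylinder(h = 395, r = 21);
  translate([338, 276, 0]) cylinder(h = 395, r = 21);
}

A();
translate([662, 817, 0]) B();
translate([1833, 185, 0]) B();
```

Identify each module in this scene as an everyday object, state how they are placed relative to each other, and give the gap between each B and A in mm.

Each stool's nearest face is 150 mm from the table's bounding box.

A is a table. B is a stool. Two stools sit around the table at the +y, +x sides. The gap between each stool and the table is 150 mm.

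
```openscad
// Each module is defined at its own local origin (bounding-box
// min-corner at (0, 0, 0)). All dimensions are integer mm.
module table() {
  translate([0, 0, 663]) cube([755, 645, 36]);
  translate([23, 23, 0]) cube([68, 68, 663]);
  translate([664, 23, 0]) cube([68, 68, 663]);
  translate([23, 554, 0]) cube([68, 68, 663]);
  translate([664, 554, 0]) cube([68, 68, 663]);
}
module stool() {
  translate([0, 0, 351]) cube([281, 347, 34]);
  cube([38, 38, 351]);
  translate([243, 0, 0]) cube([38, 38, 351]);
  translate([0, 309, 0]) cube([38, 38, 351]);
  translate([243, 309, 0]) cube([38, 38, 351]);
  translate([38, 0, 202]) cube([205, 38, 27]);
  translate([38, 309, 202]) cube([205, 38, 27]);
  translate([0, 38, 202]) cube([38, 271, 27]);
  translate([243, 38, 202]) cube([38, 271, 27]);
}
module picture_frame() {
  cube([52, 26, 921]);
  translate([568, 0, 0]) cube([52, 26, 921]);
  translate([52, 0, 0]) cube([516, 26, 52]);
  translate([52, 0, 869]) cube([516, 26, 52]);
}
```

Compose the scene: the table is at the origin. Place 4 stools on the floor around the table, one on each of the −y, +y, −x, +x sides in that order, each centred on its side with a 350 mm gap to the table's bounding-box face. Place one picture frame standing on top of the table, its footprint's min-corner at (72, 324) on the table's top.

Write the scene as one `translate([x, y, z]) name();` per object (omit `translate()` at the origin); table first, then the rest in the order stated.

table();
translate([237, -697, 0]) stool();
translate([237, 995, 0]) stool();
translate([-631, 149, 0]) stool();
translate([1105, 149, 0]) stool();
translate([72, 324, 699]) picture_frame();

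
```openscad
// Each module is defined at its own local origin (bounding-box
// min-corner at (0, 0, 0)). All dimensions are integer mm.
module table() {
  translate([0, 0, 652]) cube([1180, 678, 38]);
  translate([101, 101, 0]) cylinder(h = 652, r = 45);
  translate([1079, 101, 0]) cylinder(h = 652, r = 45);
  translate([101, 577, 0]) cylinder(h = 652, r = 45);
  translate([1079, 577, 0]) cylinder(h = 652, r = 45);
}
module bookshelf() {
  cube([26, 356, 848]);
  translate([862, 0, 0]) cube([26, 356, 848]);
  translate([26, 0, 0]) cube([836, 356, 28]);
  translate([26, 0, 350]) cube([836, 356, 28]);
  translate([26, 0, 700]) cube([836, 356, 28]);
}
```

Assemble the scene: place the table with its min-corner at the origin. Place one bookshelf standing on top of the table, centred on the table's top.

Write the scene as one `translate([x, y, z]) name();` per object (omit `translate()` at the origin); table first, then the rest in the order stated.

table();
translate([146, 161, 690]) bookshelf();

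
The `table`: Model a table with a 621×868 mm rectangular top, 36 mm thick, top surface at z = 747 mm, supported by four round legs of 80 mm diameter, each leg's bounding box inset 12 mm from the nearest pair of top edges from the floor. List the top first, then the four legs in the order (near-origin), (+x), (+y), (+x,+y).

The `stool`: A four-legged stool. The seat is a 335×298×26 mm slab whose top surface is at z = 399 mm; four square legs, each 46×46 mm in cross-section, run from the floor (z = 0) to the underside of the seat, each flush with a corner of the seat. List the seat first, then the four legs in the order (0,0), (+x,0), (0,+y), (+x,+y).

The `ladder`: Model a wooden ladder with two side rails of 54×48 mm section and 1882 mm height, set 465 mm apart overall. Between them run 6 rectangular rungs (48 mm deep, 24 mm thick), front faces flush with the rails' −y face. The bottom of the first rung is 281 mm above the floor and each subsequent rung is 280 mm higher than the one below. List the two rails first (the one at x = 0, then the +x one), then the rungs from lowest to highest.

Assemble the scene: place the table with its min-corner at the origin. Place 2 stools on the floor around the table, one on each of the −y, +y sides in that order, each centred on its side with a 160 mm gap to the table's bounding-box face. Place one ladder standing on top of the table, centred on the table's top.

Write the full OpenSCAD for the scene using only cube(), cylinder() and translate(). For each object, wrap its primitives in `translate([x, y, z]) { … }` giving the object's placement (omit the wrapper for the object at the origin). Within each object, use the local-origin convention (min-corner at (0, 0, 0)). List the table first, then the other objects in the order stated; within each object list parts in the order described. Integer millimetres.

translate([0, 0, 711]) cube([621, 868, 36]);
translate([52, 52, 0]) cylinder(h = 711, r = 40);
translate([569, 52, 0]) cylinder(h = 711, r = 40);
translate([52, 816, 0]) cylinder(h = 711, r = 40);
translate([569, 816, 0]) cylinder(h = 711, r = 40);
translate([143, -458, 0]) {
  translate([0, 0, 373]) cube([335, 298, 26]);
  cube([46, 46, 373]);
  translate([289, 0, 0]) cube([46, 46, 373]);
  translate([0, 252, 0]) cube([46, 46, 373]);
  translate([289, 252, 0]) cube([46, 46, 373]);
}
translate([143, 1028, 0]) {
  translate([0, 0, 373]) cube([335, 298, 26]);
  cube([46, 46, 373]);
  translate([289, 0, 0]) cube([46, 46, 373]);
  translate([0, 252, 0]) cube([46, 46, 373]);
  translate([289, 252, 0]) cube([46, 46, 373]);
}
translate([78, 410, 747]) {
  cube([54, 48, 1882]);
  translate([411, 0, 0]) cube([54, 48, 1882]);
  translate([54, 0, 281]) cube([357, 48, 24]);
  translate([54, 0, 561]) cube([357, 48, 24]);
  translate([54, 0, 841]) cube([357, 48, 24]);
  translate([54, 0, 1121]) cube([357, 48, 24]);
  translate([54, 0, 1401]) cube([357, 48, 24]);
  translate([54, 0, 1681]) cube([357, 48, 24]);
}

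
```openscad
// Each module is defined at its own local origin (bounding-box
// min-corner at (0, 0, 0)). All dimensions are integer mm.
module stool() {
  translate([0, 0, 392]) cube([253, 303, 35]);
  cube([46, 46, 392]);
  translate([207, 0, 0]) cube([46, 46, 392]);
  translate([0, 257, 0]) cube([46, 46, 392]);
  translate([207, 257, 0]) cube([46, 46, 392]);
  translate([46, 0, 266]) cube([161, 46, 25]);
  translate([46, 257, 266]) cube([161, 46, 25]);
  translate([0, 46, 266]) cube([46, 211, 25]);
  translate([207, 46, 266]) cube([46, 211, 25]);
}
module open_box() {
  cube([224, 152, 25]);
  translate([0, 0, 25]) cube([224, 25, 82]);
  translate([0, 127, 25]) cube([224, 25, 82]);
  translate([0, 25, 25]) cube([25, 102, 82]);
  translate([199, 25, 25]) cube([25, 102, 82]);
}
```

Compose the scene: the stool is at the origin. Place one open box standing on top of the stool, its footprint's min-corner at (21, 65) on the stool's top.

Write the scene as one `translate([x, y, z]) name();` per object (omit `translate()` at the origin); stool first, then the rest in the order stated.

stool();
translate([21, 65, 427]) open_box();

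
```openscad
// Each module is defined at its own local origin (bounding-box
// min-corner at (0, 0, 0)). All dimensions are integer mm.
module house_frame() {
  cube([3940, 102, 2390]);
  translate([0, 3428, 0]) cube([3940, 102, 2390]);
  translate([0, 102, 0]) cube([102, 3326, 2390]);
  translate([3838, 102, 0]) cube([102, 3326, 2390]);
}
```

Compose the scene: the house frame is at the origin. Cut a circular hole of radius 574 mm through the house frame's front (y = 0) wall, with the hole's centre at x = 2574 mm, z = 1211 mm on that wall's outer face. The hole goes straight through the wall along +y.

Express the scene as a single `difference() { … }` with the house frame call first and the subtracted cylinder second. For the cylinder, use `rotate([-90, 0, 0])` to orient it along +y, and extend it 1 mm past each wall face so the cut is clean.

difference() {
  house_frame();
  translate([2574, -1, 1211]) rotate([-90, 0, 0]) cylinder(h = 104, r = 574);
}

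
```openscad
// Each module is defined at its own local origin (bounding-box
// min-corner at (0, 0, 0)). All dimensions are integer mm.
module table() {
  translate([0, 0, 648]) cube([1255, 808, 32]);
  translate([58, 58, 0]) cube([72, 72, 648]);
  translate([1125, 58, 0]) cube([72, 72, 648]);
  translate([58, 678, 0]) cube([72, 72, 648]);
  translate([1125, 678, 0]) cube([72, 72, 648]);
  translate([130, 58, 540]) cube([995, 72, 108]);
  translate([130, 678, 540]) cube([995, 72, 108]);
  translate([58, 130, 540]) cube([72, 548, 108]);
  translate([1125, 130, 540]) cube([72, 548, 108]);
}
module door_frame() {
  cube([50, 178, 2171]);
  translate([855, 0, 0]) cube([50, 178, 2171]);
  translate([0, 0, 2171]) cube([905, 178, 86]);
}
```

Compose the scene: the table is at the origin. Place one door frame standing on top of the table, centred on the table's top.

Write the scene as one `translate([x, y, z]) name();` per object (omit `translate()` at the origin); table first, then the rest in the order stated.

table();
translate([175, 315, 680]) door_frame();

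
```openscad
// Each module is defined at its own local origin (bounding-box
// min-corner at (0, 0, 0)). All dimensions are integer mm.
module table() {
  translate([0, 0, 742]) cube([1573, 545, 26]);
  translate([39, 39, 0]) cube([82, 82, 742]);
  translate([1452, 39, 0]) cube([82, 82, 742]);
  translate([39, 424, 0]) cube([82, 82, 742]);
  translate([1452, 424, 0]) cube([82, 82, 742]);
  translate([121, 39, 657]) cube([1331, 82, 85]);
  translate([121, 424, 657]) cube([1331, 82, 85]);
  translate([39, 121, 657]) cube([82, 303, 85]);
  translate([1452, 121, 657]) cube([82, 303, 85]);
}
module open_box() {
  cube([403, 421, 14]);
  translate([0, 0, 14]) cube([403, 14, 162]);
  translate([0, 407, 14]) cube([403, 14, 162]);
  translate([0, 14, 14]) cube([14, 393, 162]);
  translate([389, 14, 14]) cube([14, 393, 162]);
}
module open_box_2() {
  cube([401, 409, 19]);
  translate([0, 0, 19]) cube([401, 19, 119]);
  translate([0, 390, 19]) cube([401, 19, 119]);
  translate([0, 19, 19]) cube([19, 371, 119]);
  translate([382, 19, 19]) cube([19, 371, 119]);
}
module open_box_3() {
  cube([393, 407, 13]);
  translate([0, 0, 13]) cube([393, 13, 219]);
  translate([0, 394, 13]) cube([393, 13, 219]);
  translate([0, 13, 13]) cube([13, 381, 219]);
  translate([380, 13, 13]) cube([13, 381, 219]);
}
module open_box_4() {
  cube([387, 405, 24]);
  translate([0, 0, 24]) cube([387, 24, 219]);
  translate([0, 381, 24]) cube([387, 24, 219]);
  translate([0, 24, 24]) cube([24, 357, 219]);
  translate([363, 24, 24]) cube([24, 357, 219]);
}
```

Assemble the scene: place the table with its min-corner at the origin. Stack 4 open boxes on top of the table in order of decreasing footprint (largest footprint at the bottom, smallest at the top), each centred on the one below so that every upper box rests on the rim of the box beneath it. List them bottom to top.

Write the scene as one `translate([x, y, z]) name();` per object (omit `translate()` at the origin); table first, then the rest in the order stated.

table();
translate([585, 62, 768]) open_box();
translate([586, 68, 944]) open_box_2();
translate([590, 69, 1082]) open_box_3();
translate([593, 70, 1314]) open_box_4();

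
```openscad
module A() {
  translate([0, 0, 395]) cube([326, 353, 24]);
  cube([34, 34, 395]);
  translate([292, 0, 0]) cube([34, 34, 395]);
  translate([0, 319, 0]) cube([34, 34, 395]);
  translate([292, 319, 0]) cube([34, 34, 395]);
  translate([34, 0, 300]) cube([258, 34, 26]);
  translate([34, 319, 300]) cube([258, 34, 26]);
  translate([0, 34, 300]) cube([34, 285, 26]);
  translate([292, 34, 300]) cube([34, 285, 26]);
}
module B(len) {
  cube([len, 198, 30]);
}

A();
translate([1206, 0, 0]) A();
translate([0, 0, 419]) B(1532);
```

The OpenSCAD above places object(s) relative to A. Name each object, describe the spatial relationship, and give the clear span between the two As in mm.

Second stool starts at x = 1206; first ends at x = 326; clear span = 1206 − 326 = 880 mm.

A is a stool. B is a beam. A beam spans the tops of two stools. The clear span between the two stools is 880 mm.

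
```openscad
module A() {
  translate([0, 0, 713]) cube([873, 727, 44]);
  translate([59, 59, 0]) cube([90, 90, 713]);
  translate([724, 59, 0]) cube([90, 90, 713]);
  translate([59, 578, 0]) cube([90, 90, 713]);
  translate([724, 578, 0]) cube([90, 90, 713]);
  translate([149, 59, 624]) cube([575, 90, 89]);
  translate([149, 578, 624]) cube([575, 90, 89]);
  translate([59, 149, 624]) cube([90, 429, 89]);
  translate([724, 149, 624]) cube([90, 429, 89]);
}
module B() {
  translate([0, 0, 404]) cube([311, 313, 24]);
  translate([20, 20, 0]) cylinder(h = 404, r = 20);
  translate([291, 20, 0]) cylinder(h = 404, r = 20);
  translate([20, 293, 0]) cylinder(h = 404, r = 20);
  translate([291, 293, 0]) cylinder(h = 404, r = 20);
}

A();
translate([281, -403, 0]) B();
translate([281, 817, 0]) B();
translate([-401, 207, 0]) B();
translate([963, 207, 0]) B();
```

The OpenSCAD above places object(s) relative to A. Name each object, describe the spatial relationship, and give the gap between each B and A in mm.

Each stool's nearest face is 90 mm from the table's bounding box.

A is a table. B is a stool. Four stools sit around the table at the −y, +y, −x, +x sides. The gap between each stool and the table is 90 mm.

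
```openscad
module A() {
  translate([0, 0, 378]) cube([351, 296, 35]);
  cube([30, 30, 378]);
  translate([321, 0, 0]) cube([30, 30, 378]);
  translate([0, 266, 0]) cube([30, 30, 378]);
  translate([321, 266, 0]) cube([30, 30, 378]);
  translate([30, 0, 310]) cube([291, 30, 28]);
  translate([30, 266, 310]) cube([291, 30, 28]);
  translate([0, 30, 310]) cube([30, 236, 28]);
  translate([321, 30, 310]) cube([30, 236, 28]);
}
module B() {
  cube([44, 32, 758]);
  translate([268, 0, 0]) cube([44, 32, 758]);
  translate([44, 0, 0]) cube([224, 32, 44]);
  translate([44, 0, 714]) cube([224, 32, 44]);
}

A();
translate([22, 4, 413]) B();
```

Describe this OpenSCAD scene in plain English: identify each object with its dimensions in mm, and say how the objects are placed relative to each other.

A is a four-legged stool. The seat is 351×296 mm, 35 mm thick, top at z = 413 mm. It stands on four square legs, each 30×30 mm in cross-section, from z = 0 to the seat underside, each flush with a corner of the seat. Four stretchers, 30 mm wide and 28 mm tall, connect adjacent legs with their undersides at z = 310 mm, each running between the inner faces of the legs it joins and aligned with the legs' outer faces on the other axis.

B is a picture frame with a 224×670 mm rectangular opening (x by z) and a uniform 44 mm border on every side. Frame depth is 32 mm along y. It is built from two vertical stiles running the full outside height and two horizontal rails spanning the gap between the stiles.

The picture frame is on top of the stool.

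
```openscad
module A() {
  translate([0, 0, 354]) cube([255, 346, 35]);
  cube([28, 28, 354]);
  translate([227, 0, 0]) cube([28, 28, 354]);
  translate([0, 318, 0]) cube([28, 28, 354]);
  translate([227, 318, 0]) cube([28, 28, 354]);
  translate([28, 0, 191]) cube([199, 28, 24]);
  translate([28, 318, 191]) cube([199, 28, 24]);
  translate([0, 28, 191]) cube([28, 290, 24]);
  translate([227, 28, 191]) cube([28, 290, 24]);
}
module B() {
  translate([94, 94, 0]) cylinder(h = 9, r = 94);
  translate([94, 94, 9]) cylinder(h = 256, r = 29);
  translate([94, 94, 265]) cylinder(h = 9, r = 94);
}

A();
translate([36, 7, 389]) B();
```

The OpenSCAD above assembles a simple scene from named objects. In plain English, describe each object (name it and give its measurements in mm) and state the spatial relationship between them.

A is a four-legged stool. The seat is 255×346 mm, 35 mm thick, top at z = 389 mm. It stands on four square legs, each 28×28 mm in cross-section, from z = 0 to the seat underside, each flush with a corner of the seat. Four stretchers, 28 mm wide and 24 mm tall, connect adjacent legs with their undersides at z = 191 mm, each running between the inner faces of the legs it joins and aligned with the legs' outer faces on the other axis.

B is a spool: two coaxial disc flanges of radius 94 mm and thickness 9 mm, joined by a core cylinder of radius 29 mm and height 256 mm. The lower flange rests on z = 0 and the three cylinders share a vertical axis.

The spool is on top of the stool.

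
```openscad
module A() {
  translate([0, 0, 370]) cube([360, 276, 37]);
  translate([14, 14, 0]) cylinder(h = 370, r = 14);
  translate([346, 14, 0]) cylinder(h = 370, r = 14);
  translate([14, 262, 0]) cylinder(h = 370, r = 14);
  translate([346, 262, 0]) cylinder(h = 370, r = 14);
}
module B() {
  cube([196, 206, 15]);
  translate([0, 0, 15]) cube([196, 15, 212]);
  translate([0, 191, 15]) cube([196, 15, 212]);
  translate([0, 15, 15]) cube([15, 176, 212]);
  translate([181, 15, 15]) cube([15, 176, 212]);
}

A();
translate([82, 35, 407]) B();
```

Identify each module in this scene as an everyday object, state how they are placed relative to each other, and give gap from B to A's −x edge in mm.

A is a stool. B is an open box. The open box is on top of the stool, centred. The gap from the open box to the stool's −x edge is 82 mm.

The open box's min-x is at 82; the stool's min-x is 0; gap = 82 mm.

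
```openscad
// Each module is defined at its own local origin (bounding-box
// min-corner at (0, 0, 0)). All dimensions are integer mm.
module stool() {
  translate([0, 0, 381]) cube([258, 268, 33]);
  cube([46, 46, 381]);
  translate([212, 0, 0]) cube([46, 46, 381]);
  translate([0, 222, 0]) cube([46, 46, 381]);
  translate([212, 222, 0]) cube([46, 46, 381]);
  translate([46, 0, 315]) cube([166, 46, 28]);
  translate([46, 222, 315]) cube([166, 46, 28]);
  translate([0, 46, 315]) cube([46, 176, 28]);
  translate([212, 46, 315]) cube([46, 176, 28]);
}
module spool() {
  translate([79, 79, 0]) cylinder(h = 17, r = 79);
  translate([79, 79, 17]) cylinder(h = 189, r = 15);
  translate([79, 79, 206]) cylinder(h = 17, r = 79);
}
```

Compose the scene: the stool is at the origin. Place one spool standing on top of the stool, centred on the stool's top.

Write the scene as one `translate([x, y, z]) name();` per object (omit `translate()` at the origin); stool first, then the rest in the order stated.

stool();
translate([50, 55, 414]) spool();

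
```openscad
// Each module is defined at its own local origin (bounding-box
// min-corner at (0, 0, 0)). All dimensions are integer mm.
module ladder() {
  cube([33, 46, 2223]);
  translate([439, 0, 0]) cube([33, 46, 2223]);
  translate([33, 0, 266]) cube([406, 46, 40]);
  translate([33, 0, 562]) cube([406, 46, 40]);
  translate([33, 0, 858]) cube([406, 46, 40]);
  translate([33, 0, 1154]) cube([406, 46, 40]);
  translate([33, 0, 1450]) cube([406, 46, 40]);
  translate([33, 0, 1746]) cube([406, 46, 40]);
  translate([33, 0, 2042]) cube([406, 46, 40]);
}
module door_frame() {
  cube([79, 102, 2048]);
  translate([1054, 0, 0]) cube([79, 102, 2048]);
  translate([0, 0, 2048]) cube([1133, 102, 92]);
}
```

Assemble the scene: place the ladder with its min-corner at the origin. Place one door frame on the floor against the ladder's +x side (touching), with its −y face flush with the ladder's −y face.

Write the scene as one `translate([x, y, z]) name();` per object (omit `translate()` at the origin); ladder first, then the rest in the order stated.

ladder();
translate([472, 0, 0]) door_frame();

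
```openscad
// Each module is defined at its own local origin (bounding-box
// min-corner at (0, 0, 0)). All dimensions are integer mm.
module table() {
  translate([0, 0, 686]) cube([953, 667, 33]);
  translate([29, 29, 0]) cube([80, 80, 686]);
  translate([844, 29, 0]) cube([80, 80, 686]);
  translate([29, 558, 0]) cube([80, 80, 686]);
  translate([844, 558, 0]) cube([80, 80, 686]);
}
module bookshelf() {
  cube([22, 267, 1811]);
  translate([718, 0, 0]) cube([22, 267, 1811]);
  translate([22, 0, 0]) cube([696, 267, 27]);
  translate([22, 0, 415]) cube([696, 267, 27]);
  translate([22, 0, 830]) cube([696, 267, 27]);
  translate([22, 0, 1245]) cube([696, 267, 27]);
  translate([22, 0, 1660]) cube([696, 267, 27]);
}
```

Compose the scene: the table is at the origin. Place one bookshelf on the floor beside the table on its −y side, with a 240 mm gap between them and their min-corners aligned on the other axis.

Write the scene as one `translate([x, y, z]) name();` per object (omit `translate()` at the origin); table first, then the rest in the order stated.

table();
translate([0, -507, 0]) bookshelf();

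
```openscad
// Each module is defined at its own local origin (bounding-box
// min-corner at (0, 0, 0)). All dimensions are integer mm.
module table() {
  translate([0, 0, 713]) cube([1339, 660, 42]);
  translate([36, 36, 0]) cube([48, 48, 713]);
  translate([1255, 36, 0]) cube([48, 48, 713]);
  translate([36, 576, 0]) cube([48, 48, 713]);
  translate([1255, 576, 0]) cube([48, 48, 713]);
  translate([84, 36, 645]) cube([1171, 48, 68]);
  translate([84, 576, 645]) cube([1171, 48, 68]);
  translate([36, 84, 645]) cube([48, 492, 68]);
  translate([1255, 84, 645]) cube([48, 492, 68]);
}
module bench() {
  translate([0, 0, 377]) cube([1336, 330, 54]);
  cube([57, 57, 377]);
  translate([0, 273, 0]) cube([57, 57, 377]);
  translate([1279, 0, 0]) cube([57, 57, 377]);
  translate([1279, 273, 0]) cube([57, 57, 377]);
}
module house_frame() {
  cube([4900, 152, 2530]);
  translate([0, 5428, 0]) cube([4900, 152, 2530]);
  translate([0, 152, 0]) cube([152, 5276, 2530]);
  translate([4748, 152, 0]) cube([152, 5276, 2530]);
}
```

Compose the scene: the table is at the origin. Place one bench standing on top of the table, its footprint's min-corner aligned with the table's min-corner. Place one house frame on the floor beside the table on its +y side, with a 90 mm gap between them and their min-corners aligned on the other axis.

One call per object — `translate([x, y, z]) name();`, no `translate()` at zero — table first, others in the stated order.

table();
translate([0, 0, 755]) bench();
translate([0, 750, 0]) house_frame();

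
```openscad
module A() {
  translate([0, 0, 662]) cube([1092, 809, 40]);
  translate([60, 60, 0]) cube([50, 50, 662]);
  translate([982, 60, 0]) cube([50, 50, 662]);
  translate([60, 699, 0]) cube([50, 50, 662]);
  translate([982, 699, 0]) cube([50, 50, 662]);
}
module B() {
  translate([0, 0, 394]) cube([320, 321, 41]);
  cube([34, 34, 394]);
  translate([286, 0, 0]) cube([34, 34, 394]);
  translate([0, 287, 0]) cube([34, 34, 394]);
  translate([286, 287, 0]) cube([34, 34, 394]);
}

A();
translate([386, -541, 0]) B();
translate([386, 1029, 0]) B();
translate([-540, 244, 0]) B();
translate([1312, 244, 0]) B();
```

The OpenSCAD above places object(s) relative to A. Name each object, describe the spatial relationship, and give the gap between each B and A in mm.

Each stool's nearest face is 220 mm from the table's bounding box.

A is a table. B is a stool. Four stools sit around the table at the −y, +y, −x, +x sides. The gap between each stool and the table is 220 mm.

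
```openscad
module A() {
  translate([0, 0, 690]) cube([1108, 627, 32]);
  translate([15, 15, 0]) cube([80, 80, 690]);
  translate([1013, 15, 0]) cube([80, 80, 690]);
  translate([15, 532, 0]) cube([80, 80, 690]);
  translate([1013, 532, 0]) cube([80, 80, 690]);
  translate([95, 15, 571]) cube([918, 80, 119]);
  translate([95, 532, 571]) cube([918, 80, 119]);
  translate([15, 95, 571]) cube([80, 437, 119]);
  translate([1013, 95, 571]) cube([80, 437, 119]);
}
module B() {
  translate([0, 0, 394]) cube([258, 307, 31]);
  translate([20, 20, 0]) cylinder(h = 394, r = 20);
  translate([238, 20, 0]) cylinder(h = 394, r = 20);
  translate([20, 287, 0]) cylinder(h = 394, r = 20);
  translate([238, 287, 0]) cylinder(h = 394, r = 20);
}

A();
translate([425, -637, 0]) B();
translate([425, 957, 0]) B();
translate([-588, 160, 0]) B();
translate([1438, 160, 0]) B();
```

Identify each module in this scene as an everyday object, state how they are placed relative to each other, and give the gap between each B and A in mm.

A is a table. B is a stool. Four stools sit around the table at the −y, +y, −x, +x sides. The gap between each stool and the table is 330 mm.

Each stool's nearest face is 330 mm from the table's bounding box.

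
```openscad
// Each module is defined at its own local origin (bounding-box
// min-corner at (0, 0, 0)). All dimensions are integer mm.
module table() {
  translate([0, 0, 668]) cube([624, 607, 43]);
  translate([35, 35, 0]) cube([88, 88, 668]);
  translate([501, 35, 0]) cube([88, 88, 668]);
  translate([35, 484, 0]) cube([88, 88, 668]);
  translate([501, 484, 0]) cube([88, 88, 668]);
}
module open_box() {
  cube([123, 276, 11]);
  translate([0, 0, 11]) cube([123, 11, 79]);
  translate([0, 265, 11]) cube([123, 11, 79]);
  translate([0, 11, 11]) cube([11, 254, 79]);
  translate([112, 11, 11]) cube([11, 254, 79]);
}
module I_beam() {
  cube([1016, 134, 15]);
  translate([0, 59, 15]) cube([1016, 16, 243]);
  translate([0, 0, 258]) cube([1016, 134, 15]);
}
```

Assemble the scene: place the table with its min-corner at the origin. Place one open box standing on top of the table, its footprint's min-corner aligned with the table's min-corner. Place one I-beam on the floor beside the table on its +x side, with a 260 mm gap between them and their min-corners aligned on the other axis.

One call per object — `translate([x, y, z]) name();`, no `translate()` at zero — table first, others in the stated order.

table();
translate([0, 0, 711]) open_box();
translate([884, 0, 0]) I_beam();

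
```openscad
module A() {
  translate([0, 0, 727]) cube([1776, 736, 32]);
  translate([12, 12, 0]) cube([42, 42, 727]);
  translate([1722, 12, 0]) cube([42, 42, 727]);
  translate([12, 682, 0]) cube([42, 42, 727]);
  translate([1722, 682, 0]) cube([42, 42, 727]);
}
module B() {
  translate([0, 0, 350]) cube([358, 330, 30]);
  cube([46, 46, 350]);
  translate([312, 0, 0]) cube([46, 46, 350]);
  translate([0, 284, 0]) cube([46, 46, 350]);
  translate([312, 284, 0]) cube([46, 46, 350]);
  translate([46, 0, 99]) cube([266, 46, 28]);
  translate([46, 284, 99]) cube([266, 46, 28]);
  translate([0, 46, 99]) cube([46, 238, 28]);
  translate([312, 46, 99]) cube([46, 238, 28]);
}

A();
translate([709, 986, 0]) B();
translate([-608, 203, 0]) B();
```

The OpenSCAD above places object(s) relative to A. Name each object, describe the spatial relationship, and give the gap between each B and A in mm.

Each stool's nearest face is 250 mm from the table's bounding box.

A is a table. B is a stool. Two stools sit around the table at the +y, −x sides. The gap between each stool and the table is 250 mm.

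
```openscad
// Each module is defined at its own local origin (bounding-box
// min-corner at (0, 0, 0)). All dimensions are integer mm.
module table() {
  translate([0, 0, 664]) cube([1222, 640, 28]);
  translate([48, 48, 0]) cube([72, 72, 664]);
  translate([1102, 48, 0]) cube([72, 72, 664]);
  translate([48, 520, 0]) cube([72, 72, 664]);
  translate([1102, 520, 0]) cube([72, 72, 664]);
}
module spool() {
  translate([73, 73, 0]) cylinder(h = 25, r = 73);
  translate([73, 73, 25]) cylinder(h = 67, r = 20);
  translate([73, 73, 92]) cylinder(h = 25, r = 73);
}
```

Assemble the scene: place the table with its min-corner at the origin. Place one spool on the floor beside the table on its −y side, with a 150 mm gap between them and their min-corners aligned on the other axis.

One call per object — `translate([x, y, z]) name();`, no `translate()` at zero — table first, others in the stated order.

table();
translate([0, -296, 0]) spool();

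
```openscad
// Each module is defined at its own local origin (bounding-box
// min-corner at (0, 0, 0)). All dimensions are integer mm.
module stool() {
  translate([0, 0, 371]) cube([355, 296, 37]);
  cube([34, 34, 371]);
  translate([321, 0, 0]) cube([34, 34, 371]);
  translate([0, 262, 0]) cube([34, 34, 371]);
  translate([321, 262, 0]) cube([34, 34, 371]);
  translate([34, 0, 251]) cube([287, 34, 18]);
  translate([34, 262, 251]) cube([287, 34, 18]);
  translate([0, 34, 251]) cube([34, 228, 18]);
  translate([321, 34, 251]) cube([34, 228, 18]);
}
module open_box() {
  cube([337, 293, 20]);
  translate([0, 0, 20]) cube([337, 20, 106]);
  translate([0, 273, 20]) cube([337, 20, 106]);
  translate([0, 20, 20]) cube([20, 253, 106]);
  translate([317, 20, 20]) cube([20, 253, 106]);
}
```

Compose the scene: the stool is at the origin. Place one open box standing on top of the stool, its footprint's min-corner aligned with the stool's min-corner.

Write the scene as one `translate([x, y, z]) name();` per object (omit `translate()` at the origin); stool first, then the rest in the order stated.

stool();
translate([0, 0, 408]) open_box();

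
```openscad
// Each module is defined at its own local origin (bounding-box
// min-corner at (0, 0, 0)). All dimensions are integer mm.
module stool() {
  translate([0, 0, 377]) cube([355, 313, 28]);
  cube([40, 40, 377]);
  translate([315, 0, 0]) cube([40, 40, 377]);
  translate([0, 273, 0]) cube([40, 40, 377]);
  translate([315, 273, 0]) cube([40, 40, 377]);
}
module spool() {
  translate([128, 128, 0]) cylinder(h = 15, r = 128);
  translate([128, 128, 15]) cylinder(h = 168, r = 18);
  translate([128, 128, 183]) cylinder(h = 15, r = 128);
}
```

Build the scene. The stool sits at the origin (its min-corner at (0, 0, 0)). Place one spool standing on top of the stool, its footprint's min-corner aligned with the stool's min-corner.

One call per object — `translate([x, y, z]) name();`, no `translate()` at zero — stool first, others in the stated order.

stool();
translate([0, 0, 405]) spool();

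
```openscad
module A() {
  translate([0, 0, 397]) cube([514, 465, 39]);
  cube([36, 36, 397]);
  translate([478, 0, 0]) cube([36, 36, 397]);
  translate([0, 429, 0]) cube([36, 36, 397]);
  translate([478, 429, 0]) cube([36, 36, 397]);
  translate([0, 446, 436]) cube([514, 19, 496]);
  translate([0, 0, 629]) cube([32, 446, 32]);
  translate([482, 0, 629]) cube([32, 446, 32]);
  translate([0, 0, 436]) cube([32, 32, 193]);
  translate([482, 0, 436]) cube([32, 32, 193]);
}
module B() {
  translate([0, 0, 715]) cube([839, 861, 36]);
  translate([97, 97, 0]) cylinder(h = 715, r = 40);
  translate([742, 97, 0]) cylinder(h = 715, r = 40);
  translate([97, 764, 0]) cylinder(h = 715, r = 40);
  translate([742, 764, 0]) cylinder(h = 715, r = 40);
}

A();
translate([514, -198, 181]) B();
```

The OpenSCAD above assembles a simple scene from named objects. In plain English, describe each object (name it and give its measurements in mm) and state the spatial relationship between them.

A is a chair. The seat is a 514×465×39 mm slab with its top at z = 436 mm, on four 36×36 mm corner legs (flush with the seat edges, standing on z = 0). A flat backrest 19 mm thick, 496 mm tall, spans the full seat width and rises from the seat top along its +y edge, rear face flush with the rear of the seat. Two armrests of 32×32 mm section run along each side from the seat's front edge to the front of the backrest, top faces 225 mm above the seat top and outer faces flush with the seat's x-edges; a 32×32 mm post under the front of each armrest stands on the seat at the front corner.

B is a table: top 839 mm (x) × 861 mm (y), 36 mm thick, upper face at z = 751 mm, on four round legs of 80 mm diameter, each leg's bounding box inset 57 mm from the nearest pair of top edges, running from z = 0 to the bottom of the top.

The table is beside the chair with their tops flush at z = 932.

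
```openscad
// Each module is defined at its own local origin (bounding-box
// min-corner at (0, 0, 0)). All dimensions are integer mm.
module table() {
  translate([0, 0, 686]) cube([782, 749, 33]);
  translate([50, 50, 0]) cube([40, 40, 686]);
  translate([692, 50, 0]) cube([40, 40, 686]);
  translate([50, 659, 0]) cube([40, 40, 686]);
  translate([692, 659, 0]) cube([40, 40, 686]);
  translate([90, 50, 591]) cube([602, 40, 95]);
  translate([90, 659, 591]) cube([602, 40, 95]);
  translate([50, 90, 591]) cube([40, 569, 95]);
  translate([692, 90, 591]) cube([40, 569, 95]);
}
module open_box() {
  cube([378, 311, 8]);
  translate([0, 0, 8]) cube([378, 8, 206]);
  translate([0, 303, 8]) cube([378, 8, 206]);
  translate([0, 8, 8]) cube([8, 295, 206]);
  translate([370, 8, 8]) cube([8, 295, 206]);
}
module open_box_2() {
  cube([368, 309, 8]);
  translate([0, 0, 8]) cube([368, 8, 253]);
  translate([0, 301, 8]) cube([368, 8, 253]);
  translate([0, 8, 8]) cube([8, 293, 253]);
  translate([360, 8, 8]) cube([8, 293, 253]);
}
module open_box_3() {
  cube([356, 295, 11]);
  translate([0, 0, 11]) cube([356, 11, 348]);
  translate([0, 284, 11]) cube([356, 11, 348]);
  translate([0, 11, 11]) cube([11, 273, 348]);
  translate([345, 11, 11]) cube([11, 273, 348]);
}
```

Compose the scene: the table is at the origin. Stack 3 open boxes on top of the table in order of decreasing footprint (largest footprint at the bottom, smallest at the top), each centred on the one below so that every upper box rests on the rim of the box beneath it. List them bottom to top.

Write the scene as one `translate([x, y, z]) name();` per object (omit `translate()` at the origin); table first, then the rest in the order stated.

table();
translate([202, 219, 719]) open_box();
translate([207, 220, 933]) open_box_2();
translate([213, 227, 1194]) open_box_3();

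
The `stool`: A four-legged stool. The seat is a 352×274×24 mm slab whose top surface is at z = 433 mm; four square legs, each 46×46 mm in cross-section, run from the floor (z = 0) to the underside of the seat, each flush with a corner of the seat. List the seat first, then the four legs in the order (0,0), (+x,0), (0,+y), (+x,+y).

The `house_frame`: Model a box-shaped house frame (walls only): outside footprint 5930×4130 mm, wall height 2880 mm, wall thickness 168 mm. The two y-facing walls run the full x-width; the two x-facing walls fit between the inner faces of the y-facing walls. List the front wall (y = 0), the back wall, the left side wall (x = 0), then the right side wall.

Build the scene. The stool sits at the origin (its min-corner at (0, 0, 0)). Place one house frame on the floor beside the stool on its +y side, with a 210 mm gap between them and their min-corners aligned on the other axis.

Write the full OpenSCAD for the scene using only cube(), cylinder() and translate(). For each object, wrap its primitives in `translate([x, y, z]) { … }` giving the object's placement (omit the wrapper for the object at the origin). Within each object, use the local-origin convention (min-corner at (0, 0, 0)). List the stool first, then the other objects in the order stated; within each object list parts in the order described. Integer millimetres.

translate([0, 0, 409]) cube([352, 274, 24]);
cube([46, 46, 409]);
translate([306, 0, 0]) cube([46, 46, 409]);
translate([0, 228, 0]) cube([46, 46, 409]);
translate([306, 228, 0]) cube([46, 46, 409]);
translate([0, 484, 0]) {
  cube([5930, 168, 2880]);
  translate([0, 3962, 0]) cube([5930, 168, 2880]);
  translate([0, 168, 0]) cube([168, 3794, 2880]);
  translate([5762, 168, 0]) cube([168, 3794, 2880]);
}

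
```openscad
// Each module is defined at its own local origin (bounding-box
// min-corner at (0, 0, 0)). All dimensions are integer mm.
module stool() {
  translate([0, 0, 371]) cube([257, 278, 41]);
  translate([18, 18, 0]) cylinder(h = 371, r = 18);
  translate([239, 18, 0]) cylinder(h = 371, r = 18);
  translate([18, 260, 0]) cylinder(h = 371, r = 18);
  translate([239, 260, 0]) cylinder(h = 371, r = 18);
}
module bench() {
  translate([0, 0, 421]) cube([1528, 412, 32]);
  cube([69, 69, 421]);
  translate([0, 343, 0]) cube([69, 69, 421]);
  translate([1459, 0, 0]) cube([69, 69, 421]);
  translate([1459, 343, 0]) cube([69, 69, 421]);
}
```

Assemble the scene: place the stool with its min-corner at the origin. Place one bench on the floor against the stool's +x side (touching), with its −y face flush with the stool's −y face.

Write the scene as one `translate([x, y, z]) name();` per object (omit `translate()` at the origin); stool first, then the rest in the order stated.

stool();
translate([257, 0, 0]) bench();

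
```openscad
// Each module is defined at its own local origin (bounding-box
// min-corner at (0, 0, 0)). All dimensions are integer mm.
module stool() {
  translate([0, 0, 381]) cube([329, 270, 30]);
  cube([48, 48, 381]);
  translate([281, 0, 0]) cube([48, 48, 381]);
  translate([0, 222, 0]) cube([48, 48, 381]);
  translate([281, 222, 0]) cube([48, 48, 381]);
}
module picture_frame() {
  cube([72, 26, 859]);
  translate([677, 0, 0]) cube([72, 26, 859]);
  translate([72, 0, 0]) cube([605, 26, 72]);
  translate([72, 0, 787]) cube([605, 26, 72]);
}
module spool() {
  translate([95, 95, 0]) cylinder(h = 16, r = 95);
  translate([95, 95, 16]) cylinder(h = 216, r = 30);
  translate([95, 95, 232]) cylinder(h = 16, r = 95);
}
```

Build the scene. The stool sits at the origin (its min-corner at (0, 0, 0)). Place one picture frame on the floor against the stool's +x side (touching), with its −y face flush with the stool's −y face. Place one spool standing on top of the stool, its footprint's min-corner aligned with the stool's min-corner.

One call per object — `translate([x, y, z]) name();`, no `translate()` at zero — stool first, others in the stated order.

stool();
translate([329, 0, 0]) picture_frame();
translate([0, 0, 411]) spool();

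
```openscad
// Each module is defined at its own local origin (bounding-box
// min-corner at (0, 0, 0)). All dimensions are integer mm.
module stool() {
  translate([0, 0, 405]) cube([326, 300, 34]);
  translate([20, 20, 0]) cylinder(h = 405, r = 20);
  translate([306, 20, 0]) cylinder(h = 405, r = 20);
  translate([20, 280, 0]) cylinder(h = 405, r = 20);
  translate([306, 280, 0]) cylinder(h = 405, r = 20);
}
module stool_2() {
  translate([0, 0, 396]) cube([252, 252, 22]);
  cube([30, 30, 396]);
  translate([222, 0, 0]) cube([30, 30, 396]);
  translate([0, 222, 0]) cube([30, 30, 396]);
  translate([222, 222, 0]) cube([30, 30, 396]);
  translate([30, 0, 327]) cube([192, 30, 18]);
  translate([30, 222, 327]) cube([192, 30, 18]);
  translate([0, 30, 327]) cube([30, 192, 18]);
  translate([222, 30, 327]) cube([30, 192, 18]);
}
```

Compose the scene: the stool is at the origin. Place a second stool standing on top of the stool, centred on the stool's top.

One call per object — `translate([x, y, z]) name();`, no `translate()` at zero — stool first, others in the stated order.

stool();
translate([37, 24, 439]) stool_2();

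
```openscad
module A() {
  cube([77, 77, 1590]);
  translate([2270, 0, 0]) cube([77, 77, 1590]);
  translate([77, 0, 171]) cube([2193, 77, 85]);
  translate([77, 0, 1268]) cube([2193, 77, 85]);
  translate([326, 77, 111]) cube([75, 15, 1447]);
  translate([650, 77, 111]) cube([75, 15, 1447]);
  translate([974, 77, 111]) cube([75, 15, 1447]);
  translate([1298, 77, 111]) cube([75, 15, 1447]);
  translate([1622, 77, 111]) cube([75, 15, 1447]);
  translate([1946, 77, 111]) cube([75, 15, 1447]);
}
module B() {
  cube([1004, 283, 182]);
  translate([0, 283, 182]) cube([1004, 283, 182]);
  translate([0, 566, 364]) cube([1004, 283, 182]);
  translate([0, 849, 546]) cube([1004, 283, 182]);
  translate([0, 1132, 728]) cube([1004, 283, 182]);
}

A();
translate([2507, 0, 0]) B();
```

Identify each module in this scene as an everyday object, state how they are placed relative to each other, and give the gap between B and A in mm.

A is a fence section. B is a staircase. The staircase is on the floor beside the fence section on its +x side. The gap between the staircase and the fence section is 160 mm.

The staircase's nearest face is 160 mm from the fence section's +x face.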